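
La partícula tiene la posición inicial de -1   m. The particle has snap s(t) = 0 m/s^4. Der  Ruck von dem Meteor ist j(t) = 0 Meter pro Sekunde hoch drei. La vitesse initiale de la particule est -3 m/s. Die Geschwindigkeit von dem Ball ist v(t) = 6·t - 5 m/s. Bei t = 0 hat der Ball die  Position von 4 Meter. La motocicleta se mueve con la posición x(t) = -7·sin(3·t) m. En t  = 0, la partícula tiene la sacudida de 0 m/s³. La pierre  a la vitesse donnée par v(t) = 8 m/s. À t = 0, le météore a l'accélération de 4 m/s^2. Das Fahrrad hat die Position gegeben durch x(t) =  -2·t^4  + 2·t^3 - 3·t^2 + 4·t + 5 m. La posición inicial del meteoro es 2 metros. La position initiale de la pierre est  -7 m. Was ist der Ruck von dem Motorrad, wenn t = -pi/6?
Wir müssen unsere Gleichung für die Position x(t) = -7·sin(3·t) 3-mal ableiten. Mit d/dt von x(t) finden wir v(t) = -21·cos(3·t). Mit d/dt von v(t) finden wir a(t) = 63·sin(3·t). Die Ableitung von der Beschleunigung ergibt den Ruck: j(t) = 189·cos(3·t). Aus der Gleichung für den Ruck j(t) = 189·cos(3·t), setzen wir t = -pi/6 ein und erhalten j = 0.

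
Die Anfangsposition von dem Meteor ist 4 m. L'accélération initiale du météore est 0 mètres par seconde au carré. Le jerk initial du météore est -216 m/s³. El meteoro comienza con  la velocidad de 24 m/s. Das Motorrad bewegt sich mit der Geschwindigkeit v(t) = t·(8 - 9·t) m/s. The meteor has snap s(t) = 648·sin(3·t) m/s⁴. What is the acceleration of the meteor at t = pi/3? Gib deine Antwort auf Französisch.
En partant du snap s(t) = 648·sin(3·t), nous prenons 2 intégrales. En intégrant le snap et en utilisant la condition initiale j(0) = -216, nous obtenons j(t) = -216·cos(3·t). La primitive du jerk, avec a(0) = 0, donne l'accélération: a(t) = -72·sin(3·t). De l'équation de l'accélération a(t) = -72·sin(3·t), nous substituons t = pi/3 pour obtenir a = 0.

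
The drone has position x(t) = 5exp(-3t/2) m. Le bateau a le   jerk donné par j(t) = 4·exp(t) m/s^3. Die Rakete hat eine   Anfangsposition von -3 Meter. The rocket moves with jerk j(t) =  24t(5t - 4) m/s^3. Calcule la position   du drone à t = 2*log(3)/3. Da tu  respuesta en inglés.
We have position x(t) = 5·exp(-3·t/2). Substituting t = 2*log(3)/3: x(2*log(3)/3) = 5/3.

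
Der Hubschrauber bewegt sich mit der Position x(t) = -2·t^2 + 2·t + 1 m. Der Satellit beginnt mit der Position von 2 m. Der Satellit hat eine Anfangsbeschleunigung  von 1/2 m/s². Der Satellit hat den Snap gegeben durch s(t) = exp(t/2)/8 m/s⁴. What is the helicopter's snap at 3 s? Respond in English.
We must differentiate our position equation x(t) = -2·t^2 + 2·t + 1 4 times. Differentiating position, we get velocity: v(t) = 2 - 4·t. Taking d/dt of v(t), we find a(t) = -4. The derivative of acceleration gives jerk: j(t) = 0. Differentiating jerk, we get snap: s(t) = 0. From the given snap equation s(t) = 0, we substitute t = 3 to get s = 0.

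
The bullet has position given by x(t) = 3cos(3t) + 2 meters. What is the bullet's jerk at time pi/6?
Starting from position x(t) = 3·cos(3·t) + 2, we take 3 derivatives. The derivative of position gives velocity: v(t) = -9·sin(3·t). The derivative of velocity gives acceleration: a(t) = -27·cos(3·t). Taking d/dt of a(t), we find j(t) = 81·sin(3·t). Using j(t) = 81·sin(3·t) and substituting t = pi/6, we find j = 81.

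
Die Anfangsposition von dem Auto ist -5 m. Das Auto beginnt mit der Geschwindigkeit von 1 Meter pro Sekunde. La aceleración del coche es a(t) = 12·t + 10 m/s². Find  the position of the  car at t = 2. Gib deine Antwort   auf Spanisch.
Partiendo de la aceleración a(t) = 12·t + 10, tomamos 2 integrales. Integrando la aceleración y usando la condición inicial v(0) = 1, obtenemos v(t) = 6·t^2 + 10·t + 1. La antiderivada de la velocidad es la posición. Usando x(0) = -5, obtenemos x(t) = 2·t^3 + 5·t^2 + t - 5. Usando x(t) = 2·t^3 + 5·t^2 + t - 5 y sustituyendo t = 2, encontramos x = 33.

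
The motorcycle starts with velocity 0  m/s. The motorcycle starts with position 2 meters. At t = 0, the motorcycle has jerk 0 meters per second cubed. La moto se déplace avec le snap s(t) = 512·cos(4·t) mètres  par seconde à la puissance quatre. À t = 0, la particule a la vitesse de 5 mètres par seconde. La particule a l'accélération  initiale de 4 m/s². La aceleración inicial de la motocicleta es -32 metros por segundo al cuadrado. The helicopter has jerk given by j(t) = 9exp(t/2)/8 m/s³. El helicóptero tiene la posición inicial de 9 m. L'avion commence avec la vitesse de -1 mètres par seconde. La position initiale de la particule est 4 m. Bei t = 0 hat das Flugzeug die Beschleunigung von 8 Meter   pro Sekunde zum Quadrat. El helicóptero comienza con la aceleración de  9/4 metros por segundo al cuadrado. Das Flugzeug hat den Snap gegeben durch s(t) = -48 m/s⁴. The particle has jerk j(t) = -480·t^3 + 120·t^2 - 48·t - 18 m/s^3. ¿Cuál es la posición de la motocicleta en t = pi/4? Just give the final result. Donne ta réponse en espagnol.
La respuesta es -2.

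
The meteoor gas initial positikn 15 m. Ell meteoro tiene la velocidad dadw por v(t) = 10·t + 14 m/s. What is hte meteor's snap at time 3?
To solve this, we need to take 3 derivatives of our velocity equation v(t) = 10·t + 14. Taking d/dt of v(t), we find a(t) = 10. Taking d/dt of a(t), we find j(t) = 0. Taking d/dt of j(t), we find s(t) = 0. Using s(t) = 0 and substituting t = 3, we find s = 0.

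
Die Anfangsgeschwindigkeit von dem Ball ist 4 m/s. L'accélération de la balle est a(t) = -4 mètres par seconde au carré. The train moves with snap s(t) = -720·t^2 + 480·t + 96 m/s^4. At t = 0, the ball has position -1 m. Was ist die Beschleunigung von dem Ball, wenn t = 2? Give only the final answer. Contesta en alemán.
a(2) = -4.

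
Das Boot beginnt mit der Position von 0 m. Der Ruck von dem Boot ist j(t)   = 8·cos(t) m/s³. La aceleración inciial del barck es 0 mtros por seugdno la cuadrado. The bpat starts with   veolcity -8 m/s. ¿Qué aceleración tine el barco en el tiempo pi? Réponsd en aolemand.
Wir müssen unsere Gleichung für den Ruck j(t) = 8·cos(t) 1-mal integrieren. Das Integral von dem Ruck ist die Beschleunigung. Mit a(0) = 0 erhalten wir a(t) = 8·sin(t). Aus der Gleichung für die Beschleunigung a(t) = 8·sin(t), setzen wir t = pi ein und erhalten a = 0.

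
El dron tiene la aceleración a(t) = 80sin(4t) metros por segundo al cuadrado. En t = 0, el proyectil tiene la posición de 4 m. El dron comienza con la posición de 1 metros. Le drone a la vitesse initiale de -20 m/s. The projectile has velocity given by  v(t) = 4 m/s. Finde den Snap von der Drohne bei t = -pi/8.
Ausgehend von der Beschleunigung a(t) = 80·sin(4·t), nehmen wir 2 Ableitungen. Mit d/dt von a(t) finden wir j(t) = 320·cos(4·t). Durch Ableiten von dem Ruck erhalten wir den Snap: s(t) = -1280·sin(4·t). Wir haben den Snap s(t) = -1280·sin(4·t). Durch Einsetzen von t = -pi/8: s(-pi/8) = 1280.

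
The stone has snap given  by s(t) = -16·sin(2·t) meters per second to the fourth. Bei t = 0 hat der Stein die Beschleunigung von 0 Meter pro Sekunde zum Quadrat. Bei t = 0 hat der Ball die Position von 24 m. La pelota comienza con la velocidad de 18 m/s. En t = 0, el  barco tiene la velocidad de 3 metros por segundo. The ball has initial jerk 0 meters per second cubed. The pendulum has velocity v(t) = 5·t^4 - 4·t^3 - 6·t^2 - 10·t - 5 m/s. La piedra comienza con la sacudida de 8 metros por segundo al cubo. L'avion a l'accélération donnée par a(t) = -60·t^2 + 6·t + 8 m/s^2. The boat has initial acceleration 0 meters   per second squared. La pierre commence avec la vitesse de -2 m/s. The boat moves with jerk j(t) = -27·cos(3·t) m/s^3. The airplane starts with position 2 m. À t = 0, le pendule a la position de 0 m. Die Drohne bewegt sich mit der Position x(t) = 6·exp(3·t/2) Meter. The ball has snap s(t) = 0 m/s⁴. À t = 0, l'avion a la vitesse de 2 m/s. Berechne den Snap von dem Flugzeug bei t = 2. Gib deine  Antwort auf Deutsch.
Wir müssen unsere Gleichung für die Beschleunigung a(t) = -60·t^2 + 6·t + 8 2-mal ableiten. Durch Ableiten von der Beschleunigung erhalten wir den Ruck: j(t) = 6 - 120·t. Die Ableitung von dem Ruck ergibt den Snap: s(t) = -120. Aus der Gleichung für den Snap s(t) = -120, setzen wir t = 2 ein und erhalten s = -120.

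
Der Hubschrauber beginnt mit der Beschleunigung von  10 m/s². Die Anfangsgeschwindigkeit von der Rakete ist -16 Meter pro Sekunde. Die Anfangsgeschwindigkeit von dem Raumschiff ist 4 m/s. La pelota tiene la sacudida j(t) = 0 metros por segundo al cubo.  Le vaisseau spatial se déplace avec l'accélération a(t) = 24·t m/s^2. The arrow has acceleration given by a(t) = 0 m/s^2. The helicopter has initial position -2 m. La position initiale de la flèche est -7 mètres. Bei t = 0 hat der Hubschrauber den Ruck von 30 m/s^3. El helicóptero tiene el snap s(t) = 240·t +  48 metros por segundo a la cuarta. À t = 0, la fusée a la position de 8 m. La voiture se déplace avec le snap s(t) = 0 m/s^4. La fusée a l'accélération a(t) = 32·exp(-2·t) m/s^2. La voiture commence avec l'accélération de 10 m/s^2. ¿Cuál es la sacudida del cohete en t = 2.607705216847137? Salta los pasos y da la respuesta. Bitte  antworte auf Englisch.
j(2.607705216847137) = -0.347661021410637.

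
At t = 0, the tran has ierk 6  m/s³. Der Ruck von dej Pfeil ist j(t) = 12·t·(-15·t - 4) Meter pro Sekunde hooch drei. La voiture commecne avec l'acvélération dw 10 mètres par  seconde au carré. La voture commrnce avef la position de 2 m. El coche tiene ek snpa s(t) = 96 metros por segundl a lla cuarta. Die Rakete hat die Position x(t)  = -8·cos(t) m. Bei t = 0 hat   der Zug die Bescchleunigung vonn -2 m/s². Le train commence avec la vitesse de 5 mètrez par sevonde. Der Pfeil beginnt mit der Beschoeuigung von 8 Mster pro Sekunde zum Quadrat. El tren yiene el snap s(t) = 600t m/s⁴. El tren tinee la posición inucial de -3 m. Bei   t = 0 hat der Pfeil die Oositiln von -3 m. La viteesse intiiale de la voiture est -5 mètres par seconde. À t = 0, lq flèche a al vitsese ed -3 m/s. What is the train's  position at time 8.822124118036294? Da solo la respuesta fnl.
The position at t = 8.822124118036294 is x = 267849.516900749.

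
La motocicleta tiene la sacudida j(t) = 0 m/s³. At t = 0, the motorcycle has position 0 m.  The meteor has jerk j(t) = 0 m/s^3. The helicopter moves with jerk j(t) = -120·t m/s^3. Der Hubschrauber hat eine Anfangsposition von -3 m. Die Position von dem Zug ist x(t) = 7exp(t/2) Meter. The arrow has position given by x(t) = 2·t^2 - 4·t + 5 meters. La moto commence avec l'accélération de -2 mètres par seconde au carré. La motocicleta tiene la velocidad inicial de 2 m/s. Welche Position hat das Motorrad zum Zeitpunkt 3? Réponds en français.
Nous devons intégrer notre équation du jerk j(t) = 0 3 fois. L'intégrale du jerk est l'accélération. En utilisant a(0) = -2, nous obtenons a(t) = -2. La primitive de l'accélération, avec v(0) = 2, donne la vitesse: v(t) = 2 - 2·t. La primitive de la vitesse, avec x(0) = 0, donne la position: x(t) = -t^2 + 2·t. En utilisant x(t) = -t^2 + 2·t et en substituant t = 3, nous trouvons x = -3.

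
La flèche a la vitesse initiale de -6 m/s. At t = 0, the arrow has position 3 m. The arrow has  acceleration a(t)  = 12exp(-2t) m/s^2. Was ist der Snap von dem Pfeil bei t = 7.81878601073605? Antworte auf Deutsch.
Ausgehend von der Beschleunigung a(t) = 12·exp(-2·t), nehmen wir 2 Ableitungen. Durch Ableiten von der Beschleunigung erhalten wir den Ruck: j(t) = -24·exp(-2·t). Mit d/dt von j(t) finden wir s(t) = 48·exp(-2·t). Wir haben den Snap s(t) = 48·exp(-2·t). Durch Einsetzen von t = 7.81878601073605: s(7.81878601073605) = 0.00000776122007037340.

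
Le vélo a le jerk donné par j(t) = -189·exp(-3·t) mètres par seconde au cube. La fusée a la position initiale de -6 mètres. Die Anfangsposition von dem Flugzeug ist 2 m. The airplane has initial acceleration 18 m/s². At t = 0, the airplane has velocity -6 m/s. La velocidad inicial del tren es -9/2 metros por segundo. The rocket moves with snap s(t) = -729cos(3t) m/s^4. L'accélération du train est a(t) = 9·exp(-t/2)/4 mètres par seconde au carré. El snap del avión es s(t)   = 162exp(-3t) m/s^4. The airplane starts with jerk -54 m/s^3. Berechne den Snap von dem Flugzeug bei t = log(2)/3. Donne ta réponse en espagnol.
De la ecuación del snap s(t) = 162·exp(-3·t), sustituimos t = log(2)/3 para obtener s = 81.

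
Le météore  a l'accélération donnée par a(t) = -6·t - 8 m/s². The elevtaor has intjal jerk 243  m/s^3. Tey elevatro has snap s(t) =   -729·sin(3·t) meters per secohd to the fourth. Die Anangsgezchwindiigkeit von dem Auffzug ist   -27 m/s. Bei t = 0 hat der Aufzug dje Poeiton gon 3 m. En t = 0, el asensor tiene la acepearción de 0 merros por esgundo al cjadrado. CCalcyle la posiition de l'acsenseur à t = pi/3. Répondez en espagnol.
Para resolver esto, necesitamos tomar 4 integrales de nuestra ecuación del snap s(t) = -729·sin(3·t). Tomando ∫s(t)dt y aplicando j(0) = 243, encontramos j(t) = 243·cos(3·t). La integral de la sacudida es la aceleración. Usando a(0) = 0, obtenemos a(t) = 81·sin(3·t). Tomando ∫a(t)dt y aplicando v(0) = -27, encontramos v(t) = -27·cos(3·t). La antiderivada de la velocidad es la posición. Usando x(0) = 3, obtenemos x(t) = 3 - 9·sin(3·t). Usando x(t) = 3 - 9·sin(3·t) y sustituyendo t = pi/3, encontramos x = 3.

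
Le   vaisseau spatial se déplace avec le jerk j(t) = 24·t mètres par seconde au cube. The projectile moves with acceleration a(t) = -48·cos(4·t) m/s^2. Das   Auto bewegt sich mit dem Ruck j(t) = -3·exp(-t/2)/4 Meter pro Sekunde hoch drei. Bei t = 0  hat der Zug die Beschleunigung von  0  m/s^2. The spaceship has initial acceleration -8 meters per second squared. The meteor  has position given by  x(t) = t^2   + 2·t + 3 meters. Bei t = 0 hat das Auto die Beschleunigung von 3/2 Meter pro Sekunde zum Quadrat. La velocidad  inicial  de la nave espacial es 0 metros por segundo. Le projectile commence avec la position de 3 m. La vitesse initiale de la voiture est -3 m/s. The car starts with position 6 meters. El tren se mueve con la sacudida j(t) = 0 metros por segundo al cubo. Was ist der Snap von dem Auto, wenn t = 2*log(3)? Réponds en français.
Pour résoudre ceci, nous devons prendre 1 dérivée de notre équation du jerk j(t) = -3·exp(-t/2)/4. En dérivant le jerk, nous obtenons le snap: s(t) = 3·exp(-t/2)/8. Nous avons le snap s(t) = 3·exp(-t/2)/8. En substituant t = 2*log(3): s(2*log(3)) = 1/8.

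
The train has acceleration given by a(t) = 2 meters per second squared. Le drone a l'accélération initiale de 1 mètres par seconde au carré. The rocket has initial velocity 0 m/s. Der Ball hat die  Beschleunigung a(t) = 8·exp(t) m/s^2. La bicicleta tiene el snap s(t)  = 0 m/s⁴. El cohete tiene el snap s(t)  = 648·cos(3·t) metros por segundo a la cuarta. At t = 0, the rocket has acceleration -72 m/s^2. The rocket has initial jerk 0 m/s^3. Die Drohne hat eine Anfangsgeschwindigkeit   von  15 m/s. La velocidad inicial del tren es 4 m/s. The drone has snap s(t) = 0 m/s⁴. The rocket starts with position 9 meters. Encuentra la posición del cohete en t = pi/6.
Necesitamos integrar nuestra ecuación del snap s(t) = 648·cos(3·t) 4 veces. Integrando el snap y usando la condición inicial j(0) = 0, obtenemos j(t) = 216·sin(3·t). La integral de la sacudida es la aceleración. Usando a(0) = -72, obtenemos a(t) = -72·cos(3·t). Integrando la aceleración y usando la condición inicial v(0) = 0, obtenemos v(t) = -24·sin(3·t). La antiderivada de la velocidad, con x(0) = 9, da la posición: x(t) = 8·cos(3·t) + 1. Tenemos la posición x(t) = 8·cos(3·t) + 1. Sustituyendo t = pi/6: x(pi/6) = 1.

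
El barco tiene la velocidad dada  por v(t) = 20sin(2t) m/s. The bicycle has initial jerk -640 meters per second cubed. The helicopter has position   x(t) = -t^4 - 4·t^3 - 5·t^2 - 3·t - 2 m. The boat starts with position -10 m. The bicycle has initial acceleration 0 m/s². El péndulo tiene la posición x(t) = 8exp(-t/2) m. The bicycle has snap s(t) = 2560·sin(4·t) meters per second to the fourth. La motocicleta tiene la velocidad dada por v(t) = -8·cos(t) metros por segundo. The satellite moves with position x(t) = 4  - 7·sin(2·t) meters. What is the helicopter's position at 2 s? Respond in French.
En utilisant x(t) = -t^4 - 4·t^3 - 5·t^2 - 3·t - 2 et en substituant t = 2, nous trouvons x = -76.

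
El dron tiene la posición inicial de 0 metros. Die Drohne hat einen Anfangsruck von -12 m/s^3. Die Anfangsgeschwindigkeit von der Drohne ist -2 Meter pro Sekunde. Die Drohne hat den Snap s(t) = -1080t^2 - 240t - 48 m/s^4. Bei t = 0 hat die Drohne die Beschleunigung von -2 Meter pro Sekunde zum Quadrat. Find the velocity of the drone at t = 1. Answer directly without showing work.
v(1) = -46.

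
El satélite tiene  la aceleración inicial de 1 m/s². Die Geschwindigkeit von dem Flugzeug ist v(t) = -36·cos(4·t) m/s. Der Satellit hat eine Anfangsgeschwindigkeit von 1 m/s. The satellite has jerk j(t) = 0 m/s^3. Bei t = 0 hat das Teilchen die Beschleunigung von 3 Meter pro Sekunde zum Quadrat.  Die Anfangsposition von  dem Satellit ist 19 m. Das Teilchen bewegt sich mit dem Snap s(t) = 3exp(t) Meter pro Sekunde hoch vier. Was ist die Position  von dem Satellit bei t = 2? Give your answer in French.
Nous devons trouver la primitive de notre équation du jerk j(t) = 0 3 fois. En intégrant le jerk et en utilisant la condition initiale a(0) = 1, nous obtenons a(t) = 1. L'intégrale de l'accélération, avec v(0) = 1, donne la vitesse: v(t) = t + 1. La primitive de la vitesse, avec x(0) = 19, donne la position: x(t) = t^2/2 + t + 19. En utilisant x(t) = t^2/2 + t + 19 et en substituant t = 2, nous trouvons x = 23.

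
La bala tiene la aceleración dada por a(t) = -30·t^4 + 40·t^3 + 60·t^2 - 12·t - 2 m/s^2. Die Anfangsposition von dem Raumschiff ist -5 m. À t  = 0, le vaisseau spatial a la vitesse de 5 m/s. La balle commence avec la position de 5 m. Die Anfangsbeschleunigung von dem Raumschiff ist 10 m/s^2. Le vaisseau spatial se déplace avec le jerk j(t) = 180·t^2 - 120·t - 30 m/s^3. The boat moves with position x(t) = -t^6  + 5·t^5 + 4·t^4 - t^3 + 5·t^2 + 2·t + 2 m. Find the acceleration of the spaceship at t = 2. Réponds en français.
Nous devons trouver la primitive de notre équation du jerk j(t) = 180·t^2 - 120·t - 30 1 fois. En intégrant le jerk et en utilisant la condition initiale a(0) = 10, nous obtenons a(t) = 60·t^3 - 60·t^2 - 30·t + 10. Nous avons l'accélération a(t) = 60·t^3 - 60·t^2 - 30·t + 10. En substituant t = 2: a(2) = 190.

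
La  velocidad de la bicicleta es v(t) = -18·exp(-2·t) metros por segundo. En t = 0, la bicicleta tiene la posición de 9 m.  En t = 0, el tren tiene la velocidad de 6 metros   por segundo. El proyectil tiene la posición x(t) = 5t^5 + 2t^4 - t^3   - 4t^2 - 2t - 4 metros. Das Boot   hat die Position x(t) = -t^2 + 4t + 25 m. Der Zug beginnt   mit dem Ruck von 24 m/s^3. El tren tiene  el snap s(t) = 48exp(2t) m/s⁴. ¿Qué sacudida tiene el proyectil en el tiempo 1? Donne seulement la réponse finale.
La respuesta es 342.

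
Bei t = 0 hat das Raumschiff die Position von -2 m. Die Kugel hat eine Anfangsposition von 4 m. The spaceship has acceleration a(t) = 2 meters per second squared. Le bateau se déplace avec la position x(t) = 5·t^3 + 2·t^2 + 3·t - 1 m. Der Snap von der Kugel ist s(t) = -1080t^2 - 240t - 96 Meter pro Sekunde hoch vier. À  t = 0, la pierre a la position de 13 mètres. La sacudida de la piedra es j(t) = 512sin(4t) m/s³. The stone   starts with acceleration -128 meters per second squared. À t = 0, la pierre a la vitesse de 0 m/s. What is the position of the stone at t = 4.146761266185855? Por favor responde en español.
Necesitamos integrar nuestra ecuación de la sacudida j(t) = 512·sin(4·t) 3 veces. Tomando ∫j(t)dt y aplicando a(0) = -128, encontramos a(t) = -128·cos(4·t). Integrando la aceleración y usando la condición inicial v(0) = 0, obtenemos v(t) = -32·sin(4·t). La integral de la velocidad es la posición. Usando x(0) = 13, obtenemos x(t) = 8·cos(4·t) + 5. De la ecuación de la posición x(t) = 8·cos(4·t) + 5, sustituimos t = 4.146761266185855 para obtener x = -0.102868563346003.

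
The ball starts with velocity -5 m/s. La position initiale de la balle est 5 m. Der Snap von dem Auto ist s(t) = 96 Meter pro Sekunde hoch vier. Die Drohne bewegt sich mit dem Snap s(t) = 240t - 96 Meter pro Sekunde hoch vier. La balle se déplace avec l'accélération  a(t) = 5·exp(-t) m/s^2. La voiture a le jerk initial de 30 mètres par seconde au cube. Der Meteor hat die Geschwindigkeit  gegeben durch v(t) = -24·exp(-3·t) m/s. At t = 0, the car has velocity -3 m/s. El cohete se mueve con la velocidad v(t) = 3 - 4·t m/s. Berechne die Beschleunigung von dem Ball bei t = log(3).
Aus der Gleichung für die Beschleunigung a(t) = 5·exp(-t), setzen wir t = log(3) ein und erhalten a = 5/3.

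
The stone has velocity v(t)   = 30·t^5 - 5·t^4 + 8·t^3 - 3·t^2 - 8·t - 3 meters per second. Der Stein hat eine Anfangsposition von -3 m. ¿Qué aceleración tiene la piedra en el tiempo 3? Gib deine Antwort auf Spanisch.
Partiendo de la velocidad v(t) = 30·t^5 - 5·t^4 + 8·t^3 - 3·t^2 - 8·t - 3, tomamos 1 derivada. La derivada de la velocidad da la aceleración: a(t) = 150·t^4 - 20·t^3 + 24·t^2 - 6·t - 8. De la ecuación de la aceleración a(t) = 150·t^4 - 20·t^3 + 24·t^2 - 6·t - 8, sustituimos t = 3 para obtener a = 11800.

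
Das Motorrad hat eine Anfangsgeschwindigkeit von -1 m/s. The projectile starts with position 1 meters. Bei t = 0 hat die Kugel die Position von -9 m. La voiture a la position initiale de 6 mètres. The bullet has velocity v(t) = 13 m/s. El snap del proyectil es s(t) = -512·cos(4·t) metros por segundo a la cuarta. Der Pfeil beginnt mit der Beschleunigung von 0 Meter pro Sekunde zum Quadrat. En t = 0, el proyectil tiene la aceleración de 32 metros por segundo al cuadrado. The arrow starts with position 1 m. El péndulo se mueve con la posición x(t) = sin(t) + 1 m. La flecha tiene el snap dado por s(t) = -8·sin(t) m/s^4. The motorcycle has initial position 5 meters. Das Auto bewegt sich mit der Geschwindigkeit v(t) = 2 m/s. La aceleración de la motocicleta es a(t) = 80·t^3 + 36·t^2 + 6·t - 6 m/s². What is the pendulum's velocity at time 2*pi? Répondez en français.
Nous devons dériver notre équation de la position x(t) = sin(t) + 1 1 fois. En dérivant la position, nous obtenons la vitesse: v(t) = cos(t). Nous avons la vitesse v(t) = cos(t). En substituant t = 2*pi: v(2*pi) = 1.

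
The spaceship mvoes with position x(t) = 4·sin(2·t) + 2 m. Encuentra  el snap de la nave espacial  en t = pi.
Debemos derivar nuestra ecuación de la posición x(t) = 4·sin(2·t) + 2 4 veces. La derivada de la posición da la velocidad: v(t) = 8·cos(2·t). Derivando la velocidad, obtenemos la aceleración: a(t) = -16·sin(2·t). Derivando la aceleración, obtenemos la sacudida: j(t) = -32·cos(2·t). La derivada de la sacudida da el snap: s(t) = 64·sin(2·t). Usando s(t) = 64·sin(2·t) y sustituyendo t = pi, encontramos s = 0.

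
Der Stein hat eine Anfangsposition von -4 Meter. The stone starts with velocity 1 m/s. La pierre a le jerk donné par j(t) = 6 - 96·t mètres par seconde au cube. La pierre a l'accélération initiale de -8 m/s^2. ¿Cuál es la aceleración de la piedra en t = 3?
Necesitamos integrar nuestra ecuación de la sacudida j(t) = 6 - 96·t 1 vez. La integral de la sacudida es la aceleración. Usando a(0) = -8, obtenemos a(t) = -48·t^2 + 6·t - 8. Usando a(t) = -48·t^2 + 6·t - 8 y sustituyendo t = 3, encontramos a = -422.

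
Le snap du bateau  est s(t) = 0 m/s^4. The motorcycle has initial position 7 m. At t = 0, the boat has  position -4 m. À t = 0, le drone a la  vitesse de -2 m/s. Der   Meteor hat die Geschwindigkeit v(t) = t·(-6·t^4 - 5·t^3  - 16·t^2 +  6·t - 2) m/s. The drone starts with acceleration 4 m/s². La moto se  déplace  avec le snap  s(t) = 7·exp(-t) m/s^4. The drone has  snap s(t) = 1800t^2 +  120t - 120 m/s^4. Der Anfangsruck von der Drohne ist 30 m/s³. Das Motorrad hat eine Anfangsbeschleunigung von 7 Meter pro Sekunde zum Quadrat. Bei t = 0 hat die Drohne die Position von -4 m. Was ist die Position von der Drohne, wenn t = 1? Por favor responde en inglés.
To find the answer, we compute 4 antiderivatives of s(t) = 1800·t^2 + 120·t - 120. The integral of snap is jerk. Using j(0) = 30, we get j(t) = 600·t^3 + 60·t^2 - 120·t + 30. The integral of jerk, with a(0) = 4, gives acceleration: a(t) = 150·t^4 + 20·t^3 - 60·t^2 + 30·t + 4. Integrating acceleration and using the initial condition v(0) = -2, we get v(t) = 30·t^5 + 5·t^4 - 20·t^3 + 15·t^2 + 4·t - 2. The antiderivative of velocity, with x(0) = -4, gives position: x(t) = 5·t^6 + t^5 - 5·t^4 + 5·t^3 + 2·t^2 - 2·t - 4. We have position x(t) = 5·t^6 + t^5 - 5·t^4 + 5·t^3 + 2·t^2 - 2·t - 4. Substituting t = 1: x(1) = 2.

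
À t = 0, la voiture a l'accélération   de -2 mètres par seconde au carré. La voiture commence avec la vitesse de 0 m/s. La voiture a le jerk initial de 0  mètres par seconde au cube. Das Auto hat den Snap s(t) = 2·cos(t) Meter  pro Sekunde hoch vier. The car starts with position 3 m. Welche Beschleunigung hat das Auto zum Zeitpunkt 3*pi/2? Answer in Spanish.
Debemos encontrar la antiderivada de nuestra ecuación del snap s(t) = 2·cos(t) 2 veces. Integrando el snap y usando la condición inicial j(0) = 0, obtenemos j(t) = 2·sin(t). La antiderivada de la sacudida, con a(0) = -2, da la aceleración: a(t) = -2·cos(t). Usando a(t) = -2·cos(t) y sustituyendo t = 3*pi/2, encontramos a = 0.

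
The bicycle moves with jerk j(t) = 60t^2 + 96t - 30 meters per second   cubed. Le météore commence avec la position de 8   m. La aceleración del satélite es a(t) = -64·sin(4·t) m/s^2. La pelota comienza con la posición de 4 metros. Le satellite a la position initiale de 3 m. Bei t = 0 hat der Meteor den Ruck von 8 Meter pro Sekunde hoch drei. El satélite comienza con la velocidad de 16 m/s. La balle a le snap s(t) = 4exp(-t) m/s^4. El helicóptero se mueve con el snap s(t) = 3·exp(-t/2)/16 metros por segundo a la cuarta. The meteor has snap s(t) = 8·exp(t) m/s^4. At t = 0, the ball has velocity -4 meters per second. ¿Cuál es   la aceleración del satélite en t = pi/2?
De la ecuación de la aceleración a(t) = -64·sin(4·t), sustituimos t = pi/2 para obtener a = 0.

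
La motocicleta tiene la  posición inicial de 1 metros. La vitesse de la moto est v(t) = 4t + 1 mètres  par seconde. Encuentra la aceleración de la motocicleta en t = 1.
Debemos derivar nuestra ecuación de la velocidad v(t) = 4·t + 1 1 vez. La derivada de la velocidad da la aceleración: a(t) = 4. De la ecuación de la aceleración a(t) = 4, sustituimos t = 1 para obtener a = 4.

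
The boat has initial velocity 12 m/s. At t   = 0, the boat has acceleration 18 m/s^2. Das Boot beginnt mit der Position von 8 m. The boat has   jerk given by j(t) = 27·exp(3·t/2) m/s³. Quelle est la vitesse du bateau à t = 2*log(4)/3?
Nous devons intégrer notre équation du jerk j(t) = 27·exp(3·t/2) 2 fois. En intégrant le jerk et en utilisant la condition initiale a(0) = 18, nous obtenons a(t) = 18·exp(3·t/2). L'intégrale de l'accélération, avec v(0) = 12, donne la vitesse: v(t) = 12·exp(3·t/2). En utilisant v(t) = 12·exp(3·t/2) et en substituant t = 2*log(4)/3, nous trouvons v = 48.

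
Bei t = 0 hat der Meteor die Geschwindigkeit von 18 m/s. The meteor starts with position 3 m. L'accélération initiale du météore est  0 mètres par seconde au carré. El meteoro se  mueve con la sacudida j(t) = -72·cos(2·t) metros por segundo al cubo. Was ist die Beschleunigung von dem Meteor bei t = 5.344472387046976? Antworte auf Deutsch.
Wir müssen unsere Gleichung für den Ruck j(t) = -72·cos(2·t) 1-mal integrieren. Durch Integration von dem Ruck und Verwendung der Anfangsbedingung a(0) = 0, erhalten wir a(t) = -36·sin(2·t). Aus der Gleichung für die Beschleunigung a(t) = -36·sin(2·t), setzen wir t = 5.344472387046976 ein und erhalten a = 34.3208287666389.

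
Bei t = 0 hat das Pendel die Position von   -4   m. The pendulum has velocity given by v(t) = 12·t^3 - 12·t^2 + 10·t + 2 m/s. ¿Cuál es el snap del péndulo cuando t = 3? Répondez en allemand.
Wir müssen unsere Gleichung für die Geschwindigkeit v(t) = 12·t^3 - 12·t^2 + 10·t + 2 3-mal ableiten. Die Ableitung von der Geschwindigkeit ergibt die Beschleunigung: a(t) = 36·t^2 - 24·t + 10. Die Ableitung von der Beschleunigung ergibt den Ruck: j(t) = 72·t - 24. Die Ableitung von dem Ruck ergibt den Snap: s(t) = 72. Aus der Gleichung für den Snap s(t) = 72, setzen wir t = 3 ein und erhalten s = 72.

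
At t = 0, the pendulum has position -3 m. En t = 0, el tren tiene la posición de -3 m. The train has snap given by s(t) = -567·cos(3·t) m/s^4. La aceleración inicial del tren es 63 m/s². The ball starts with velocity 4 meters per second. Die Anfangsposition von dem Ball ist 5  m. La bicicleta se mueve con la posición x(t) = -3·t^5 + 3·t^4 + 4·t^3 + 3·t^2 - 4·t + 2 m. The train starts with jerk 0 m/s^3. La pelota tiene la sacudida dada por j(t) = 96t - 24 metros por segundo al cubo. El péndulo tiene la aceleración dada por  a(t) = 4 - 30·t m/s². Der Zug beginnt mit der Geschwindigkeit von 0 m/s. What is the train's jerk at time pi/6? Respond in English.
To find the answer, we compute 1 antiderivative of s(t) = -567·cos(3·t). The integral of snap is jerk. Using j(0) = 0, we get j(t) = -189·sin(3·t). Using j(t) = -189·sin(3·t) and substituting t = pi/6, we find j = -189.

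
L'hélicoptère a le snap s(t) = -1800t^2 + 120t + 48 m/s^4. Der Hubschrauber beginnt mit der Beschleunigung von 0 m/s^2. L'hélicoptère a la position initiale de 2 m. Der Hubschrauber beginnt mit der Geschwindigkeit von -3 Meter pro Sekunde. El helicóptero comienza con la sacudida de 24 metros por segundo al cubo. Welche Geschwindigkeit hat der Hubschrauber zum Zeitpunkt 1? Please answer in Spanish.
Partiendo del snap s(t) = -1800·t^2 + 120·t + 48, tomamos 3 integrales. Tomando ∫s(t)dt y aplicando j(0) = 24, encontramos j(t) = -600·t^3 + 60·t^2 + 48·t + 24. La antiderivada de la sacudida es la aceleración. Usando a(0) = 0, obtenemos a(t) = 2·t·(-75·t^3 + 10·t^2 + 12·t + 12). La antiderivada de la aceleración es la velocidad. Usando v(0) = -3, obtenemos v(t) = -30·t^5 + 5·t^4 + 8·t^3 + 12·t^2 - 3. Usando v(t) = -30·t^5 + 5·t^4 + 8·t^3 + 12·t^2 - 3 y sustituyendo t = 1, encontramos v = -8.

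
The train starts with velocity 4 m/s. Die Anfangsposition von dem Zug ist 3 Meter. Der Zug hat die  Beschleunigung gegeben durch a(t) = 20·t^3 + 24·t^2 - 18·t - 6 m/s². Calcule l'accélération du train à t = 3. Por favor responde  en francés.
De l'équation de l'accélération a(t) = 20·t^3 + 24·t^2 - 18·t - 6, nous substituons t = 3 pour obtenir a = 696.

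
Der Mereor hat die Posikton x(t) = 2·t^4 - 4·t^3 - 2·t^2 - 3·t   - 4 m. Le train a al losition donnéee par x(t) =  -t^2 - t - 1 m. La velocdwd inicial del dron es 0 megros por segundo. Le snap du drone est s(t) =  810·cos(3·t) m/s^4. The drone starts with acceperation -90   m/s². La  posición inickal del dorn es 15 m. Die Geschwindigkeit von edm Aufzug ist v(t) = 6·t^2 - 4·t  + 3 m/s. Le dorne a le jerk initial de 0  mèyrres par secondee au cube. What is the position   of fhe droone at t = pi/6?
To solve this, we need to take 4 antiderivatives of our snap equation s(t) = 810·cos(3·t). Integrating snap and using the initial condition j(0) = 0, we get j(t) = 270·sin(3·t). The antiderivative of jerk is acceleration. Using a(0) = -90, we get a(t) = -90·cos(3·t). The antiderivative of acceleration is velocity. Using v(0) = 0, we get v(t) = -30·sin(3·t). The antiderivative of velocity, with x(0) = 15, gives position: x(t) = 10·cos(3·t) + 5. We have position x(t) = 10·cos(3·t) + 5. Substituting t = pi/6: x(pi/6) = 5.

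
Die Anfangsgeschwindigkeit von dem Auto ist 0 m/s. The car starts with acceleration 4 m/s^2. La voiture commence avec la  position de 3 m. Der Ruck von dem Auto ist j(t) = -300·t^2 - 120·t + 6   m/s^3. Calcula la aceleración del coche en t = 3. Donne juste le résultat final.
La aceleración en t = 3 es a = -3218.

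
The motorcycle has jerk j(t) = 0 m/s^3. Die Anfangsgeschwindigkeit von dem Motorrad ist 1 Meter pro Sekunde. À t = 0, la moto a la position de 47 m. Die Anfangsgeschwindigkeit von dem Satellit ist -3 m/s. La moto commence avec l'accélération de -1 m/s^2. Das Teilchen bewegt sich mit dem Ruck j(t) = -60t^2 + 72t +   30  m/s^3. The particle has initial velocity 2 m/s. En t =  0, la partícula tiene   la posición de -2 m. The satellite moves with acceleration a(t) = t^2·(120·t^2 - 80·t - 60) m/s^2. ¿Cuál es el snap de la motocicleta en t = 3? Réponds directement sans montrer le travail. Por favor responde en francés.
À t = 3, s = 0.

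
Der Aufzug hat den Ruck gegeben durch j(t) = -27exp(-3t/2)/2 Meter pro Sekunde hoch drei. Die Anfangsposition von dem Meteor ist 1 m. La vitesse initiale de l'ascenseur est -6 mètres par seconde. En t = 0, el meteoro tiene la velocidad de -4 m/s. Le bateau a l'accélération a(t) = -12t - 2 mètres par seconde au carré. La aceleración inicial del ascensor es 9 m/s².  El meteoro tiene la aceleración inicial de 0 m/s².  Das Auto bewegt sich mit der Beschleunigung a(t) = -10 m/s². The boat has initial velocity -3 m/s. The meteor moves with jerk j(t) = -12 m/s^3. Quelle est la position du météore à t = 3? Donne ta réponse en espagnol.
Debemos encontrar la antiderivada de nuestra ecuación de la sacudida j(t) = -12 3 veces. Tomando ∫j(t)dt y aplicando a(0) = 0, encontramos a(t) = -12·t. Tomando ∫a(t)dt y aplicando v(0) = -4, encontramos v(t) = -6·t^2 - 4. Tomando ∫v(t)dt y aplicando x(0) = 1, encontramos x(t) = -2·t^3 - 4·t + 1. De la ecuación de la posición x(t) = -2·t^3 - 4·t + 1, sustituimos t = 3 para obtener x = -65.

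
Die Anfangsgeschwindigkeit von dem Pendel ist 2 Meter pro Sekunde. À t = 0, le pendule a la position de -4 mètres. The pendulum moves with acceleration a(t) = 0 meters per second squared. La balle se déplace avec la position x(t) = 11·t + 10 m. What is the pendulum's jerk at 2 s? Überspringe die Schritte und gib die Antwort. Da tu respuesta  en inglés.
The jerk at t = 2 is j = 0.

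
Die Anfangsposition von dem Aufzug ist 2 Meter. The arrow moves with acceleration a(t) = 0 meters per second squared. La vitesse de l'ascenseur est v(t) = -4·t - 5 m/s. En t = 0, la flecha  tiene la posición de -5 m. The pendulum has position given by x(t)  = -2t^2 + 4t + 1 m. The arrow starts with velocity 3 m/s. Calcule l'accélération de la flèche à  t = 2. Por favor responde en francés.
De l'équation de l'accélération a(t) = 0, nous substituons t = 2 pour obtenir a = 0.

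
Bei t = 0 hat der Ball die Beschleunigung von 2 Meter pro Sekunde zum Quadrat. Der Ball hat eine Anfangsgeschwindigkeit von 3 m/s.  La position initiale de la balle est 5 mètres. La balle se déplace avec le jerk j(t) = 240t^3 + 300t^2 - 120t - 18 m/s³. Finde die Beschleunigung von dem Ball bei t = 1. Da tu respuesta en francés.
En partant du jerk j(t) = 240·t^3 + 300·t^2 - 120·t - 18, nous prenons 1 primitive. L'intégrale du jerk, avec a(0) = 2, donne l'accélération: a(t) = 60·t^4 + 100·t^3 - 60·t^2 - 18·t + 2. De l'équation de l'accélération a(t) = 60·t^4 + 100·t^3 - 60·t^2 - 18·t + 2, nous substituons t = 1 pour obtenir a = 84.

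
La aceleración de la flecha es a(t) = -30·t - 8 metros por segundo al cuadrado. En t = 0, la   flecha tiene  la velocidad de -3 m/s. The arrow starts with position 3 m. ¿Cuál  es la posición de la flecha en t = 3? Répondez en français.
Pour résoudre ceci, nous devons prendre 2 intégrales de notre équation de l'accélération a(t) = -30·t - 8. En prenant ∫a(t)dt et en appliquant v(0) = -3, nous trouvons v(t) = -15·t^2 - 8·t - 3. En intégrant la vitesse et en utilisant la condition initiale x(0) = 3, nous obtenons x(t) = -5·t^3 - 4·t^2 - 3·t + 3. En utilisant x(t) = -5·t^3 - 4·t^2 - 3·t + 3 et en substituant t = 3, nous trouvons x = -177.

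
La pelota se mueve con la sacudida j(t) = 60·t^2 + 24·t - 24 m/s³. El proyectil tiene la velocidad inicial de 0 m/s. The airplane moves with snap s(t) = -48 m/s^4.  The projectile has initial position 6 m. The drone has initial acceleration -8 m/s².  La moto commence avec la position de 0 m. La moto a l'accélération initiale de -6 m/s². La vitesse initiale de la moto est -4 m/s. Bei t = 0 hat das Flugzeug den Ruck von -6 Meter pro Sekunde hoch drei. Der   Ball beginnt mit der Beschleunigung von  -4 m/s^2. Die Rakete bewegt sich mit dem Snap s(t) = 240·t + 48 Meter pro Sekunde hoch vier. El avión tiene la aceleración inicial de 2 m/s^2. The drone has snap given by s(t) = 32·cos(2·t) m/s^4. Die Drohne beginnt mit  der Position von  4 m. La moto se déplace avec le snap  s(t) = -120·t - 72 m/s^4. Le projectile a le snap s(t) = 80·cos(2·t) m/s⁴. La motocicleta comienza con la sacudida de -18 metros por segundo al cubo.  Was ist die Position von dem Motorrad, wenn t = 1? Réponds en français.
Pour résoudre ceci, nous devons prendre 4 primitives de notre équation du snap s(t) = -120·t - 72. La primitive du snap, avec j(0) = -18, donne le jerk: j(t) = -60·t^2 - 72·t - 18. L'intégrale du jerk, avec a(0) = -6, donne l'accélération: a(t) = -20·t^3 - 36·t^2 - 18·t - 6. La primitive de l'accélération est la vitesse. En utilisant v(0) = -4, nous obtenons v(t) = -5·t^4 - 12·t^3 - 9·t^2 - 6·t - 4. En prenant ∫v(t)dt et en appliquant x(0) = 0, nous trouvons x(t) = -t^5 - 3·t^4 - 3·t^3 - 3·t^2 - 4·t. En utilisant x(t) = -t^5 - 3·t^4 - 3·t^3 - 3·t^2 - 4·t et en substituant t = 1, nous trouvons x = -14.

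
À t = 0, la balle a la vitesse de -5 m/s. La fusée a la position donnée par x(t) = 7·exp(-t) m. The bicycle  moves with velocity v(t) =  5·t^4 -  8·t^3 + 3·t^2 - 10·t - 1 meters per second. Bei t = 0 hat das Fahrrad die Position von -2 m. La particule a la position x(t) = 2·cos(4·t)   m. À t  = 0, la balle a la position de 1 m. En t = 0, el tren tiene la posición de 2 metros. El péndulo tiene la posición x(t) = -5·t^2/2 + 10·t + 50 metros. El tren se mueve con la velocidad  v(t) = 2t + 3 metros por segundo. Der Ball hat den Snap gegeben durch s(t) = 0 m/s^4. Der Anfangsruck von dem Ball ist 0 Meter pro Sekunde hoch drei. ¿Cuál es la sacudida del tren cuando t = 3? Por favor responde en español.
Para resolver esto, necesitamos tomar 2 derivadas de nuestra ecuación de la velocidad v(t) = 2·t + 3. Tomando d/dt de v(t), encontramos a(t) = 2. Derivando la aceleración, obtenemos la sacudida: j(t) = 0. Usando j(t) = 0 y sustituyendo t = 3, encontramos j = 0.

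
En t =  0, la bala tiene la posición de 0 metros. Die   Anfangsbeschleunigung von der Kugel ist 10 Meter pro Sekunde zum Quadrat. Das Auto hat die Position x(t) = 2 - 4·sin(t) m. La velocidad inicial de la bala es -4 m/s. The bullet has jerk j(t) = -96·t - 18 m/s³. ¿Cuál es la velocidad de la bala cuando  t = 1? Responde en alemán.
Wir müssen die Stammfunktion unserer Gleichung für den Ruck j(t) = -96·t - 18 2-mal finden. Das Integral von dem Ruck, mit a(0) = 10, ergibt die Beschleunigung: a(t) = -48·t^2 - 18·t + 10. Mit ∫a(t)dt und Anwendung von v(0) = -4, finden wir v(t) = -16·t^3 - 9·t^2 + 10·t - 4. Wir haben die Geschwindigkeit v(t) = -16·t^3 - 9·t^2 + 10·t - 4. Durch Einsetzen von t = 1: v(1) = -19.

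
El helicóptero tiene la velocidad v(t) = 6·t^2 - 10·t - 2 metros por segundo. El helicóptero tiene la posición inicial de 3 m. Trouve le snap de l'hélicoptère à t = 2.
Nous devons dériver notre équation de la vitesse v(t) = 6·t^2 - 10·t - 2 3 fois. La dérivée de la vitesse donne l'accélération: a(t) = 12·t - 10. La dérivée de l'accélération donne le jerk: j(t) = 12. La dérivée du jerk donne le snap: s(t) = 0. Nous avons le snap s(t) = 0. En substituant t = 2: s(2) = 0.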